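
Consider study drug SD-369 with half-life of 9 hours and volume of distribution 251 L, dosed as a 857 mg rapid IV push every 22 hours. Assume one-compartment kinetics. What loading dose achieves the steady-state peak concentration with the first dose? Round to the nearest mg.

1050 mg

f = (1/2)^(22/9) ≈ 0.183717; accumulation ratio R = 1/(1−f) ≈ 1.22507.
Loading dose to hit Cmax,ss on first dose: D_load = D_maint·R ≈ 857 × 1.22507 ≈ 1049.88 mg.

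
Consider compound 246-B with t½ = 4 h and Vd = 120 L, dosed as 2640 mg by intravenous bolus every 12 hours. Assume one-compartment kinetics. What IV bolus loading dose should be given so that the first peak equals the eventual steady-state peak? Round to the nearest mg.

3017 mg

f = (1/2)^(12/4) ≈ 0.125000; accumulation ratio R = 1/(1−f) ≈ 1.14286.
Loading dose to hit Cmax,ss on first dose: D_load = D_maint·R ≈ 2640 × 1.14286 ≈ 3017.15 mg.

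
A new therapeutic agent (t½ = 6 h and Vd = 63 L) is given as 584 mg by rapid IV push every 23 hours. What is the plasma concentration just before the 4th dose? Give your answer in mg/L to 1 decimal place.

f = (1/2)^(τ/t½) = (1/2)^(23/6) ≈ 0.0702.
C₀ = D/Vd = 584/63 ≈ 9.270 mg/L.
Before the 4th dose, 3 doses have been given. Superposition: Cmin = C₀·(f + f² + … + f^3).
≈ 9.270 × (0.0702 + 0.0049 + 0.0003) ≈ 9.270 × 0.0754 ≈ 0.699 mg/L.

0.7 mg/L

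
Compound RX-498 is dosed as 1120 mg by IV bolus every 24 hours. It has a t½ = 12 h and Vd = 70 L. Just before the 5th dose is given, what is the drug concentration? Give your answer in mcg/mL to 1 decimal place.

f = (1/2)^(τ/t½) = (1/2)^(24/12) ≈ 0.2500.
C₀ = D/Vd = 1120/70 ≈ 16.000 mcg/mL.
Before the 5th dose, 4 doses have been given. Superposition: Cmin = C₀·(f + f² + … + f^4).
≈ 16.000 × (0.2500 + 0.0625 + 0.0156 + 0.0039) ≈ 16.000 × 0.3320 ≈ 5.312 mcg/mL.

5.3 mcg/mL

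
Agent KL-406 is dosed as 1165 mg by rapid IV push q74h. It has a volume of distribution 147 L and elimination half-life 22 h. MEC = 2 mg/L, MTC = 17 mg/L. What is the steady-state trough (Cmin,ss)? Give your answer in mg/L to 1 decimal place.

0.9 mg/L

Over one 74-h interval, 74/22 ≈ 3.3636 half-lives elapse, leaving f ≈ 0.0972 of each dose.
Single-dose peak C₀ = D/Vd = 1165/147 ≈ 7.925 mg/L.
Steady-state trough Cmin,ss = C₀·f/(1−f) ≈ 7.925 × 0.0972/0.9028 ≈ 0.853 mg/L.
Trough 0.9 mg/L vs MEC 2 mg/L: subtherapeutic.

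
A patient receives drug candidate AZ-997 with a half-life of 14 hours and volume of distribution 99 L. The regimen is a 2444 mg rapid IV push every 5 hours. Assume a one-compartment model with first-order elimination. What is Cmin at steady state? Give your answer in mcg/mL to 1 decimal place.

87.9 mcg/mL

τ/t½ = 5/14 ≈ 0.35714, so fraction remaining f = (1/2)^(5/14) ≈ 0.7807.
Accumulation ratio R = 1/(1 − f) ≈ 1/0.2193 ≈ 4.5600.
Each bolus raises the concentration by D/Vd = 2444/99 ≈ 24.687 mcg/mL.
Cmax,ss = C₀/(1 − f) ≈ 24.687/0.2193 ≈ 112.572 mcg/mL.
Steady-state trough Cmin,ss = Cmax,ss·f ≈ 112.572 × 0.7807 ≈ 87.885 mcg/mL.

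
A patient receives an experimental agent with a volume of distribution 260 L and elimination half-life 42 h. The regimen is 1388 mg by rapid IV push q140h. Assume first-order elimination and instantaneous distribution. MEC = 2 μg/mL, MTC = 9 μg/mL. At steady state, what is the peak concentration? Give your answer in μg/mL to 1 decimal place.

τ/t½ = 140/42 ≈ 3.3333, so fraction remaining f = (1/2)^(140/42) ≈ 0.0992.
Accumulation ratio R = 1/(1 − f) ≈ 1/0.9008 ≈ 1.1101.
Each bolus raises the concentration by D/Vd = 1388/260 ≈ 5.338 μg/mL.
Steady-state peak Cmax,ss = C₀·R ≈ 5.338 × 1.1101 ≈ 5.926 μg/mL.
Peak 5.9 μg/mL vs MTC 9 μg/mL: below toxic threshold.

5.9 μg/mL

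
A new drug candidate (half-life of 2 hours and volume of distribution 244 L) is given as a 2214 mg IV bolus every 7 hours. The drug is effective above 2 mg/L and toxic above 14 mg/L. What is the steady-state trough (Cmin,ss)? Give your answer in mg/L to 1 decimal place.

0.9 mg/L

Over one 7-h interval, 7/2 ≈ 3.5 half-lives elapse, leaving f ≈ 0.0884 of each dose.
Accumulation ratio R = 1/(1 − f) ≈ 1/0.9116 ≈ 1.0970.
Each bolus raises the concentration by D/Vd = 2214/244 ≈ 9.074 mg/L.
Cmax,ss = C₀/(1 − f) ≈ 9.074/0.9116 ≈ 9.954 mg/L.
Steady-state trough Cmin,ss = Cmax,ss·f ≈ 9.954 × 0.0884 ≈ 0.880 mg/L.
Trough 0.9 mg/L vs MEC 2 mg/L: subtherapeutic.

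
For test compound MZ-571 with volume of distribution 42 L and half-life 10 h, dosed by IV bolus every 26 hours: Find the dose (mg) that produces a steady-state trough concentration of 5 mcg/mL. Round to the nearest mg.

1063 mg

τ/t½ = 26/10 ≈ 2.6, so f = (1/2)^(26/10) ≈ 0.164938.
Cmin,ss = (D/Vd)·f/(1−f), so D = Cmin,ss·Vd·(1−f)/f.
D = 5 × 42 × (1−f)/f ≈ 5 × 42 × 5.06288 ≈ 1063.20 mg.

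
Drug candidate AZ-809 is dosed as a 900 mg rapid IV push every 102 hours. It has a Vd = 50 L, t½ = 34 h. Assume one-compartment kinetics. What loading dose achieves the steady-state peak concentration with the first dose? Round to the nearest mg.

1029 mg

f = (1/2)^(102/34) ≈ 0.125000; accumulation ratio R = 1/(1−f) ≈ 1.14286.
Loading dose to hit Cmax,ss on first dose: D_load = D_maint·R ≈ 900 × 1.14286 ≈ 1028.57 mg.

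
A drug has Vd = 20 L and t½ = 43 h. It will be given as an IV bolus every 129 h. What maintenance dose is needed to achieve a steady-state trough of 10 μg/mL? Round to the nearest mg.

1400 mg

τ/t½ = 129/43 ≈ 3, so f = (1/2)^(129/43) ≈ 0.125000.
Cmin,ss = (D/Vd)·f/(1−f), so D = Cmin,ss·Vd·(1−f)/f.
D = 10 × 20 × (1−f)/f ≈ 10 × 20 × 7.00000 ≈ 1400.00 mg.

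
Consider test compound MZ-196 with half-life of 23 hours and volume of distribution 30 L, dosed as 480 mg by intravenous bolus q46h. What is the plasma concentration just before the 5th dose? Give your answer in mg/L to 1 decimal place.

5.3 mg/L

f = (1/2)^(τ/t½) = (1/2)^(46/23) ≈ 0.2500.
C₀ = D/Vd = 480/30 ≈ 16.000 mg/L.
Before the 5th dose, 4 doses have been given. Superposition: Cmin = C₀·(f + f² + … + f^4).
≈ 16.000 × (0.2500 + 0.0625 + 0.0156 + 0.0039) ≈ 16.000 × 0.3320 ≈ 5.312 mg/L.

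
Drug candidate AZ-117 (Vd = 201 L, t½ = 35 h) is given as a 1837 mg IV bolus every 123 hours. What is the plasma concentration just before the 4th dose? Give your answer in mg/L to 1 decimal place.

f = (1/2)^(τ/t½) = (1/2)^(123/35) ≈ 0.0875.
C₀ = D/Vd = 1837/201 ≈ 9.139 mg/L.
Before the 4th dose, 3 doses have been given. Superposition: Cmin = C₀·(f + f² + … + f^3).
≈ 9.139 × (0.0875 + 0.0077 + 0.0007) ≈ 9.139 × 0.0959 ≈ 0.876 mg/L.

0.9 mg/L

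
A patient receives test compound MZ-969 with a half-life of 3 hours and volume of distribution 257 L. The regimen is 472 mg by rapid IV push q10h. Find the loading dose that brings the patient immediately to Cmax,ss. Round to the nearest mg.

f = (1/2)^(10/3) ≈ 0.099213; accumulation ratio R = 1/(1−f) ≈ 1.11014.
Loading dose to hit Cmax,ss on first dose: D_load = D_maint·R ≈ 472 × 1.11014 ≈ 523.99 mg.

524 mg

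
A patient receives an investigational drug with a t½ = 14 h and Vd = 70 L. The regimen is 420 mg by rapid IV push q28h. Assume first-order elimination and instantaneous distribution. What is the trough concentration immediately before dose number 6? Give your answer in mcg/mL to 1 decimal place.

2.0 mcg/mL

f = (1/2)^(τ/t½) = (1/2)^(28/14) ≈ 0.2500.
C₀ = D/Vd = 420/70 ≈ 6.000 mcg/mL.
Before the 6th dose, 5 doses have been given. Superposition: Cmin = C₀·(f + f² + … + f^5).
≈ 6.000 × (0.2500 + 0.0625 + 0.0156 + 0.0039 + 0.0010) ≈ 6.000 × 0.3330 ≈ 1.998 mcg/mL.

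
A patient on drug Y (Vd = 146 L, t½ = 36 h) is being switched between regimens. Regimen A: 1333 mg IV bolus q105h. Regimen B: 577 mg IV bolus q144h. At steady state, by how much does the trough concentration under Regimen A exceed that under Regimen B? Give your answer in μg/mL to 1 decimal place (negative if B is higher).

1.1 μg/mL

Regimen A: f = (1/2)^(105/36) ≈ 0.1324; Cmin,ss = (1333/146)·f/(1−f) ≈ 1.393 μg/mL.
Regimen B: f = (1/2)^(144/36) ≈ 0.0625; Cmin,ss = (577/146)·f/(1−f) ≈ 0.263 μg/mL.
Difference ≈ 1.393 − 0.263 ≈ 1.130 μg/mL.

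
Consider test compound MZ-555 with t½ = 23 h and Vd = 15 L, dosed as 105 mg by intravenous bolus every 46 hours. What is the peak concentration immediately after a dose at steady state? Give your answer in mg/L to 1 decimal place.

9.3 mg/L

τ = 46 h = 2 half-lives, so f = (1/2)^2 = 0.25.
Accumulation ratio R = 1/(1 − f) = 1/0.75 = 4/3.
Single-dose peak C₀ = D/Vd = 105/15 = 7 mg/L.
Steady-state peak Cmax,ss = C₀·R = 7 × 4/3 ≈ 9.333 mg/L.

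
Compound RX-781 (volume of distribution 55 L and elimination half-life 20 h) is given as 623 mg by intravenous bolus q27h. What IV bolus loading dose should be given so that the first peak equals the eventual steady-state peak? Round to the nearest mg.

1025 mg

f = (1/2)^(27/20) ≈ 0.392292; accumulation ratio R = 1/(1−f) ≈ 1.64553.
Loading dose to hit Cmax,ss on first dose: D_load = D_maint·R ≈ 623 × 1.64553 ≈ 1025.17 mg.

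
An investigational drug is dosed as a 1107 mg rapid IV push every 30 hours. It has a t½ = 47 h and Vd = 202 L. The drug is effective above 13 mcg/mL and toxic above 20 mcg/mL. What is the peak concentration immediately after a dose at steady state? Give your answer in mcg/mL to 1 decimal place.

15.3 mcg/mL

Over one 30-h interval, 30/47 ≈ 0.6383 half-lives elapse, leaving f ≈ 0.6425 of each dose.
Accumulation ratio R = 1/(1 − f) ≈ 1/0.3575 ≈ 2.7972.
Single-dose peak C₀ = D/Vd = 1107/202 ≈ 5.480 mcg/mL.
Cmax,ss = C₀/(1 − f) ≈ 5.480/0.3575 ≈ 15.329 mcg/mL.
Peak 15.3 mcg/mL vs MTC 20 mcg/mL: below toxic threshold.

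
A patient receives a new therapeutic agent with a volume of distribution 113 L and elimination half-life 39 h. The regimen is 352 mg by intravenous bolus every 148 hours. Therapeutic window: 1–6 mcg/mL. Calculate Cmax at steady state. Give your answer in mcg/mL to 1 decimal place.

3.4 mcg/mL

k = ln2/t½ = ln2/39 ≈ 0.017773 h⁻¹; fraction remaining f = e^(−kτ) = e^(−0.017773×148) ≈ 0.0720.
Accumulation ratio R = 1/(1 − f) ≈ 1/0.9280 ≈ 1.0776.
Single-dose peak C₀ = D/Vd = 352/113 ≈ 3.115 mcg/mL.
Steady-state peak Cmax,ss = C₀·R ≈ 3.115 × 1.0776 ≈ 3.357 mcg/mL.
Peak 3.4 mcg/mL vs MTC 6 mcg/mL: below toxic threshold.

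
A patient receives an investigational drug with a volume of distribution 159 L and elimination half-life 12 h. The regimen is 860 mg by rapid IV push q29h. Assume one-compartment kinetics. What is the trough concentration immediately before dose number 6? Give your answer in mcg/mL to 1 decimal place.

1.2 mcg/mL

f = (1/2)^(τ/t½) = (1/2)^(29/12) ≈ 0.1873.
C₀ = D/Vd = 860/159 ≈ 5.409 mcg/mL.
Before the 6th dose, 5 doses have been given. Superposition: Cmin = C₀·(f + f² + … + f^5).
≈ 5.409 × (0.1873 + 0.0351 + 0.0066 + 0.0012 + 0.0002) ≈ 5.409 × 0.2304 ≈ 1.246 mcg/mL.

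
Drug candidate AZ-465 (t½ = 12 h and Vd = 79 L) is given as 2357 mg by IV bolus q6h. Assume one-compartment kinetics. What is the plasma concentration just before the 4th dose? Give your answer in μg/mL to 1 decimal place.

46.6 μg/mL

f = (1/2)^(τ/t½) = (1/2)^(6/12) ≈ 0.7071.
C₀ = D/Vd = 2357/79 ≈ 29.835 μg/mL.
Before the 4th dose, 3 doses have been given. Superposition: Cmin = C₀·(f + f² + … + f^3).
≈ 29.835 × (0.7071 + 0.5000 + 0.3535) ≈ 29.835 × 1.5606 ≈ 46.561 μg/mL.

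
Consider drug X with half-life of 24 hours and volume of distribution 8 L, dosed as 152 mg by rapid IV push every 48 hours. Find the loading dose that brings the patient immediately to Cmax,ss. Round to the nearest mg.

203 mg

f = (1/2)^(48/24) ≈ 0.250000; accumulation ratio R = 1/(1−f) ≈ 1.33333.
Loading dose to hit Cmax,ss on first dose: D_load = D_maint·R ≈ 152 × 1.33333 ≈ 202.67 mg.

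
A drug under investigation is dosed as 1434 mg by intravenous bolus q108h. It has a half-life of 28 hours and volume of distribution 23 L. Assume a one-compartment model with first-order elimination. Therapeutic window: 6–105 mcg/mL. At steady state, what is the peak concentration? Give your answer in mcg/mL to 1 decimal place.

τ/t½ = 108/28 ≈ 3.8571, so fraction remaining f = (1/2)^(108/28) ≈ 0.0690.
At steady state, accumulation factor R = 1/(1 − e^(−kτ)) ≈ 1.0741.
Each bolus raises the concentration by D/Vd = 1434/23 ≈ 62.348 mcg/mL.
Steady-state peak Cmax,ss = C₀·R ≈ 62.348 × 1.0741 ≈ 66.968 mcg/mL.
Peak 67.0 mcg/mL vs MTC 105 mcg/mL: below toxic threshold.

67.0 mcg/mL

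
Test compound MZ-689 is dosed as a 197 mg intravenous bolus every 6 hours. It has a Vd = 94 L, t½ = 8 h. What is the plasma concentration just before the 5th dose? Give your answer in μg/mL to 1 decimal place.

f = (1/2)^(τ/t½) = (1/2)^(6/8) ≈ 0.5946.
C₀ = D/Vd = 197/94 ≈ 2.096 μg/mL.
Before the 5th dose, 4 doses have been given. Superposition: Cmin = C₀·(f + f² + … + f^4).
≈ 2.096 × (0.5946 + 0.3535 + 0.2102 + 0.1250) ≈ 2.096 × 1.2833 ≈ 2.690 μg/mL.

2.7 μg/mL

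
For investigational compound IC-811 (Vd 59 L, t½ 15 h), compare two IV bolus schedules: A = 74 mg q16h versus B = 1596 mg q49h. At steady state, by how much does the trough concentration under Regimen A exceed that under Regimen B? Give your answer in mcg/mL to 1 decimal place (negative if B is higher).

Regimen A: f = (1/2)^(16/15) ≈ 0.4774; Cmin,ss = (74/59)·f/(1−f) ≈ 1.146 mcg/mL.
Regimen B: f = (1/2)^(49/15) ≈ 0.1039; Cmin,ss = (1596/59)·f/(1−f) ≈ 3.136 mcg/mL.
Difference ≈ 1.146 − 3.136 ≈ -1.990 mcg/mL.

-2.0 mcg/mL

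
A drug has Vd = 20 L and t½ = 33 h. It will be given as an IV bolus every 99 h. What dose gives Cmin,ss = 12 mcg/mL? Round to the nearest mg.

τ/t½ = 99/33 ≈ 3, so f = (1/2)^(99/33) ≈ 0.125000.
Cmin,ss = (D/Vd)·f/(1−f), so D = Cmin,ss·Vd·(1−f)/f.
D = 12 × 20 × (1−f)/f ≈ 12 × 20 × 7.00000 ≈ 1680.00 mg.

1680 mg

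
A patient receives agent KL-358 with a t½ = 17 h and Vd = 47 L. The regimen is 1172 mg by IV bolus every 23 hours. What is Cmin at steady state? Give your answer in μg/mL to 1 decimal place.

16.0 μg/mL

Over one 23-h interval, 23/17 ≈ 1.3529 half-lives elapse, leaving f ≈ 0.3915 of each dose.
At steady state, accumulation factor R = 1/(1 − e^(−kτ)) ≈ 1.6434.
Each bolus raises the concentration by D/Vd = 1172/47 ≈ 24.936 μg/mL.
Cmax,ss = C₀/(1 − f) ≈ 24.936/0.6085 ≈ 40.979 μg/mL.
One interval later, Cmin,ss = Cmax,ss·e^(−kτ) ≈ 40.979 × 0.3915 ≈ 16.043 μg/mL.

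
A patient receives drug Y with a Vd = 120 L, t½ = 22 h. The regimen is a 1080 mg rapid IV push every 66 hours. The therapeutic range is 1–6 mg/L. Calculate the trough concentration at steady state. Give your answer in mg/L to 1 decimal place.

1.3 mg/L

τ = 66 h = 3 half-lives, so f = (1/2)^3 = 0.125.
At steady state, R = 1/(1 − 0.125) = 8/7.
Single-dose peak C₀ = D/Vd = 1080/120 = 9 mg/L.
Steady-state peak Cmax,ss = C₀·R = 9 × 8/7 ≈ 10.286 mg/L.
Steady-state trough Cmin,ss = Cmax,ss·f ≈ 10.286 × 0.125 ≈ 1.286 mg/L.
Trough 1.3 mg/L vs MEC 1 mg/L: adequate.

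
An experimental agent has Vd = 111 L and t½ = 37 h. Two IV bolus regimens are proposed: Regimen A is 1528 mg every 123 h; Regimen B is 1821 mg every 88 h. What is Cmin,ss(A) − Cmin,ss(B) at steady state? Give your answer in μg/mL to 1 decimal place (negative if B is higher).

-2.4 μg/mL

Regimen A: f = (1/2)^(123/37) ≈ 0.0998; Cmin,ss = (1528/111)·f/(1−f) ≈ 1.526 μg/mL.
Regimen B: f = (1/2)^(88/37) ≈ 0.1923; Cmin,ss = (1821/111)·f/(1−f) ≈ 3.906 μg/mL.
Difference ≈ 1.526 − 3.906 ≈ -2.380 μg/mL.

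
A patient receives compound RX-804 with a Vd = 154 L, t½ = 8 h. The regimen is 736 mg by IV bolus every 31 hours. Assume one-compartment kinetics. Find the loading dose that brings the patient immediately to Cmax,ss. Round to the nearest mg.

f = (1/2)^(31/8) ≈ 0.068157; accumulation ratio R = 1/(1−f) ≈ 1.07314.
Loading dose to hit Cmax,ss on first dose: D_load = D_maint·R ≈ 736 × 1.07314 ≈ 789.83 mg.

790 mg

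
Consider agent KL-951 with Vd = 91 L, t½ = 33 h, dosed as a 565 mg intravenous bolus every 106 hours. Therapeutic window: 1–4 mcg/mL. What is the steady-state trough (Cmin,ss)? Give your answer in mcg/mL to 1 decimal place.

0.8 mcg/mL

k = ln2/t½ = ln2/33 ≈ 0.021004 h⁻¹; fraction remaining f = e^(−kτ) = e^(−0.021004×106) ≈ 0.1079.
Each bolus raises the concentration by D/Vd = 565/91 ≈ 6.209 mcg/mL.
Steady-state trough Cmin,ss = C₀·f/(1−f) ≈ 6.209 × 0.1079/0.8921 ≈ 0.751 mcg/mL.
Trough 0.8 mcg/mL vs MEC 1 mcg/mL: subtherapeutic.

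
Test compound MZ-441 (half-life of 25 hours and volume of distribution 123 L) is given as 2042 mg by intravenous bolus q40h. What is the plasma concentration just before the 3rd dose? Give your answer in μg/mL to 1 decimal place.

7.3 μg/mL

f = (1/2)^(τ/t½) = (1/2)^(40/25) ≈ 0.3299.
C₀ = D/Vd = 2042/123 ≈ 16.602 μg/mL.
Before the 3rd dose, 2 doses have been given. Superposition: Cmin = C₀·(f + f²).
≈ 16.602 × (0.3299 + 0.1088) ≈ 16.602 × 0.4387 ≈ 7.283 μg/mL.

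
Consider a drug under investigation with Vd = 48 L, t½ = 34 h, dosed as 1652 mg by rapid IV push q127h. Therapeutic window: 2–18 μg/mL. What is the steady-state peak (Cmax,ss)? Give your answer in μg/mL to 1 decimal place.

Over one 127-h interval, 127/34 ≈ 3.7353 half-lives elapse, leaving f ≈ 0.0751 of each dose.
At steady state, accumulation factor R = 1/(1 − e^(−kτ)) ≈ 1.0812.
Single-dose peak C₀ = D/Vd = 1652/48 ≈ 34.417 μg/mL.
Steady-state peak Cmax,ss = C₀·R ≈ 34.417 × 1.0812 ≈ 37.212 μg/mL.
Peak 37.2 μg/mL vs MTC 18 μg/mL: exceeds toxic threshold.

37.2 μg/mL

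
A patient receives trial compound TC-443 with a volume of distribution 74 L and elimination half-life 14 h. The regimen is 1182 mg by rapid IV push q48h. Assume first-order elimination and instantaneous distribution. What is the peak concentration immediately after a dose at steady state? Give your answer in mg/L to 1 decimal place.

τ/t½ = 48/14 ≈ 3.4286, so fraction remaining f = (1/2)^(48/14) ≈ 0.0929.
Accumulation ratio R = 1/(1 − f) ≈ 1/0.9071 ≈ 1.1024.
Each bolus raises the concentration by D/Vd = 1182/74 ≈ 15.973 mg/L.
Cmax,ss = C₀/(1 − f) ≈ 15.973/0.9071 ≈ 17.609 mg/L.

17.6 mg/L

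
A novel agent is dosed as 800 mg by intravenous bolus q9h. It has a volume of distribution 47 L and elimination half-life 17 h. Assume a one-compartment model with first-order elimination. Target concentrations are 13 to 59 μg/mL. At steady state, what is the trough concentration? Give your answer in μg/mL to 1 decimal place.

38.4 μg/mL

τ/t½ = 9/17 ≈ 0.52941, so fraction remaining f = (1/2)^(9/17) ≈ 0.6928.
Single-dose peak C₀ = D/Vd = 800/47 ≈ 17.021 μg/mL.
Steady-state trough Cmin,ss = C₀·f/(1−f) ≈ 17.021 × 0.6928/0.3072 ≈ 38.386 μg/mL.
Trough 38.4 μg/mL vs MEC 13 μg/mL: adequate.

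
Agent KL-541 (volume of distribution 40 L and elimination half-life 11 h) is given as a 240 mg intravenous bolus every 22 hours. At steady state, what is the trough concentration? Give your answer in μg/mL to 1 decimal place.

2.0 μg/mL

τ = 22 h = 2 half-lives, so f = (1/2)^2 = 0.25.
At steady state, R = 1/(1 − 0.25) = 4/3.
Single-dose peak C₀ = D/Vd = 240/40 = 6 μg/mL.
Steady-state peak Cmax,ss = C₀·R = 6 × 4/3 ≈ 8.000 μg/mL.
Steady-state trough Cmin,ss = Cmax,ss·f ≈ 8.000 × 0.25 ≈ 2.000 μg/mL.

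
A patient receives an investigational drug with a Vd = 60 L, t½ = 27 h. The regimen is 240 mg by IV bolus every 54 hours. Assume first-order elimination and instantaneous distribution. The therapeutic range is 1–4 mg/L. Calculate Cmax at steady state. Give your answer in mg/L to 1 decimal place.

τ = 54 h = 2 half-lives, so f = (1/2)^2 = 0.25.
At steady state, R = 1/(1 − 0.25) = 4/3.
Single-dose peak C₀ = D/Vd = 240/60 = 4 mg/L.
Steady-state peak Cmax,ss = C₀·R = 4 × 4/3 ≈ 5.333 mg/L.
Peak 5.3 mg/L vs MTC 4 mg/L: exceeds toxic threshold.

5.3 mg/L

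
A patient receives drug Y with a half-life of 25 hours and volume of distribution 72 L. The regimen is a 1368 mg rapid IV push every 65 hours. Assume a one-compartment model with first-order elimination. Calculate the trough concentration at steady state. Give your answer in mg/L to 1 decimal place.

3.8 mg/L

k = ln2/t½ = ln2/25 ≈ 0.027726 h⁻¹; fraction remaining f = e^(−kτ) = e^(−0.027726×65) ≈ 0.1649.
Each bolus raises the concentration by D/Vd = 1368/72 ≈ 19.000 mg/L.
Steady-state trough Cmin,ss = C₀·f/(1−f) ≈ 19.000 × 0.1649/0.8351 ≈ 3.752 mg/L.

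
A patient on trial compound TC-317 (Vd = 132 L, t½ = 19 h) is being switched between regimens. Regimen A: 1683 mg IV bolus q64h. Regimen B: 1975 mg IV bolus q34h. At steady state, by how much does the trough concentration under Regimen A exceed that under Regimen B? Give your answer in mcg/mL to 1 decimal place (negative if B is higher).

-4.7 mcg/mL

Regimen A: f = (1/2)^(64/19) ≈ 0.0968; Cmin,ss = (1683/132)·f/(1−f) ≈ 1.366 mcg/mL.
Regimen B: f = (1/2)^(34/19) ≈ 0.2893; Cmin,ss = (1975/132)·f/(1−f) ≈ 6.091 mcg/mL.
Difference ≈ 1.366 − 6.091 ≈ -4.725 mcg/mL.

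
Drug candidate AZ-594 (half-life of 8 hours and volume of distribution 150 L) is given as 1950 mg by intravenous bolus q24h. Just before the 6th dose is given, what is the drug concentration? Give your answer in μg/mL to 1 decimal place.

f = (1/2)^(τ/t½) = (1/2)^(24/8) ≈ 0.1250.
C₀ = D/Vd = 1950/150 ≈ 13.000 μg/mL.
Before the 6th dose, 5 doses have been given. Superposition: Cmin = C₀·(f + f² + … + f^5).
≈ 13.000 × (0.1250 + 0.0156 + 0.0020 + 0.0002 + 0.0000) ≈ 13.000 × 0.1428 ≈ 1.856 μg/mL.

1.9 μg/mL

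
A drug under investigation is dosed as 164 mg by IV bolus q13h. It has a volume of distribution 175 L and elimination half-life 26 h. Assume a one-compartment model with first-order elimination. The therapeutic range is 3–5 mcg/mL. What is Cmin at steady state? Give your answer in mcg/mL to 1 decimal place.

k = ln2/t½ = ln2/26 ≈ 0.026660 h⁻¹; fraction remaining f = e^(−kτ) = e^(−0.026660×13) ≈ 0.7071.
At steady state, accumulation factor R = 1/(1 − e^(−kτ)) ≈ 3.4141.
Each bolus raises the concentration by D/Vd = 164/175 ≈ 0.937 mcg/mL.
Steady-state peak Cmax,ss = C₀·R ≈ 0.937 × 3.4141 ≈ 3.199 mcg/mL.
Steady-state trough Cmin,ss = Cmax,ss·f ≈ 3.199 × 0.7071 ≈ 2.262 mcg/mL.
Trough 2.3 mcg/mL vs MEC 3 mcg/mL: subtherapeutic.

2.3 mcg/mL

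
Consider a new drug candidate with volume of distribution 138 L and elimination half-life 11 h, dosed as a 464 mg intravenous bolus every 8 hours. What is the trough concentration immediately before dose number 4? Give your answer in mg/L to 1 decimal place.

f = (1/2)^(τ/t½) = (1/2)^(8/11) ≈ 0.6040.
C₀ = D/Vd = 464/138 ≈ 3.362 mg/L.
Before the 4th dose, 3 doses have been given. Superposition: Cmin = C₀·(f + f² + … + f^3).
≈ 3.362 × (0.6040 + 0.3648 + 0.2203) ≈ 3.362 × 1.1891 ≈ 3.998 mg/L.

4.0 mg/L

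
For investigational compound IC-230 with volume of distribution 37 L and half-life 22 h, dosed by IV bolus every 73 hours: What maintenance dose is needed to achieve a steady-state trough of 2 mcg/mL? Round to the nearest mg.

τ/t½ = 73/22 ≈ 3.3182, so f = (1/2)^(73/22) ≈ 0.100260.
Cmin,ss = (D/Vd)·f/(1−f), so D = Cmin,ss·Vd·(1−f)/f.
D = 2 × 37 × (1−f)/f ≈ 2 × 37 × 8.97407 ≈ 664.08 mg.

664 mg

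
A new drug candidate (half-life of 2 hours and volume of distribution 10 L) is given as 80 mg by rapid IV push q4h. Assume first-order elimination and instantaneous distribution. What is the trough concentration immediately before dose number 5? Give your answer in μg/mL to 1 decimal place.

2.7 μg/mL

f = (1/2)^(τ/t½) = (1/2)^(4/2) ≈ 0.2500.
C₀ = D/Vd = 80/10 ≈ 8.000 μg/mL.
Before the 5th dose, 4 doses have been given. Superposition: Cmin = C₀·(f + f² + … + f^4).
≈ 8.000 × (0.2500 + 0.0625 + 0.0156 + 0.0039) ≈ 8.000 × 0.3320 ≈ 2.656 μg/mL.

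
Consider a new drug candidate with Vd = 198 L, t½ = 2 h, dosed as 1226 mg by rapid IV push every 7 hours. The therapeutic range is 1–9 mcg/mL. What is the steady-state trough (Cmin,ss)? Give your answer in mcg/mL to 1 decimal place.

Over one 7-h interval, 7/2 ≈ 3.5 half-lives elapse, leaving f ≈ 0.0884 of each dose.
Accumulation ratio R = 1/(1 − f) ≈ 1/0.9116 ≈ 1.0970.
Each bolus raises the concentration by D/Vd = 1226/198 ≈ 6.192 mcg/mL.
Steady-state peak Cmax,ss = C₀·R ≈ 6.192 × 1.0970 ≈ 6.793 mcg/mL.
Steady-state trough Cmin,ss = Cmax,ss·f ≈ 6.793 × 0.0884 ≈ 0.601 mcg/mL.
Trough 0.6 mcg/mL vs MEC 1 mcg/mL: subtherapeutic.

0.6 mcg/mL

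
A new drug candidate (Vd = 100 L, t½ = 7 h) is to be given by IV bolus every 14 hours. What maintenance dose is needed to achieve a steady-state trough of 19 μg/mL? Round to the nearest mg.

5700 mg

τ/t½ = 14/7 ≈ 2, so f = (1/2)^(14/7) ≈ 0.250000.
Cmin,ss = (D/Vd)·f/(1−f), so D = Cmin,ss·Vd·(1−f)/f.
D = 19 × 100 × (1−f)/f ≈ 19 × 100 × 3.00000 ≈ 5700.00 mg.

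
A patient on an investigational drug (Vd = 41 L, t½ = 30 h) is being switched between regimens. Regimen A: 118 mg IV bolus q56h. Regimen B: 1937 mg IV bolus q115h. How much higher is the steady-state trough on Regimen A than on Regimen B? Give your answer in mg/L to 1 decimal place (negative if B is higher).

-2.5 mg/L

Regimen A: f = (1/2)^(56/30) ≈ 0.2742; Cmin,ss = (118/41)·f/(1−f) ≈ 1.087 mg/L.
Regimen B: f = (1/2)^(115/30) ≈ 0.0702; Cmin,ss = (1937/41)·f/(1−f) ≈ 3.567 mg/L.
Difference ≈ 1.087 − 3.567 ≈ -2.480 mg/L.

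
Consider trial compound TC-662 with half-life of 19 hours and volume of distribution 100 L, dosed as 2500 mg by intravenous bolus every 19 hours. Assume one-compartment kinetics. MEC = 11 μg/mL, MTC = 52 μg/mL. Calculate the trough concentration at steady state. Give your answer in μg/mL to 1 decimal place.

25.0 μg/mL

The dosing interval is 1 half-life, so f = 2^(−1) = 0.5.
At steady state, R = 1/(1 − 0.5) = 2/1.
Single-dose peak C₀ = D/Vd = 2500/100 = 25 μg/mL.
Steady-state peak Cmax,ss = C₀·R = 25 × 2/1 ≈ 50.000 μg/mL.
Steady-state trough Cmin,ss = Cmax,ss·f ≈ 50.000 × 0.5 ≈ 25.000 μg/mL.
Trough 25.0 μg/mL vs MEC 11 μg/mL: adequate.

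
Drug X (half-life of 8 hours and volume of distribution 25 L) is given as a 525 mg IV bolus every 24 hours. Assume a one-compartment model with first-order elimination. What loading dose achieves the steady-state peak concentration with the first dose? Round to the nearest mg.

600 mg

f = (1/2)^(24/8) ≈ 0.125000; accumulation ratio R = 1/(1−f) ≈ 1.14286.
Loading dose to hit Cmax,ss on first dose: D_load = D_maint·R ≈ 525 × 1.14286 ≈ 600.00 mg.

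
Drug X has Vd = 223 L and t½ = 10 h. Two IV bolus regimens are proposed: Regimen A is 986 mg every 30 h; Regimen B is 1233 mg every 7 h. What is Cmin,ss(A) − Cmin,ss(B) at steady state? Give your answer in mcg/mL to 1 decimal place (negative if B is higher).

Regimen A: f = (1/2)^(30/10) ≈ 0.1250; Cmin,ss = (986/223)·f/(1−f) ≈ 0.632 mcg/mL.
Regimen B: f = (1/2)^(7/10) ≈ 0.6156; Cmin,ss = (1233/223)·f/(1−f) ≈ 8.855 mcg/mL.
Difference ≈ 0.632 − 8.855 ≈ -8.223 mcg/mL.

-8.2 mcg/mL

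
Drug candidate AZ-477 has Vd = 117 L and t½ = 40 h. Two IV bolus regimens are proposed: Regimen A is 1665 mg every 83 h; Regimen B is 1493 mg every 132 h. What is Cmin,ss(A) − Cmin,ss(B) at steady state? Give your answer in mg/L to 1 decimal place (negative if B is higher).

Regimen A: f = (1/2)^(83/40) ≈ 0.2373; Cmin,ss = (1665/117)·f/(1−f) ≈ 4.428 mg/L.
Regimen B: f = (1/2)^(132/40) ≈ 0.1015; Cmin,ss = (1493/117)·f/(1−f) ≈ 1.442 mg/L.
Difference ≈ 4.428 − 1.442 ≈ 2.986 mg/L.

3.0 mg/L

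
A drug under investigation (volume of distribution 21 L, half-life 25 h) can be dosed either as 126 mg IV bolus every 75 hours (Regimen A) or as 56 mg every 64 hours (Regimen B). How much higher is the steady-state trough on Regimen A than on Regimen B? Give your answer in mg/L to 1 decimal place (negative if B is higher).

0.3 mg/L

Regimen A: f = (1/2)^(75/25) ≈ 0.1250; Cmin,ss = (126/21)·f/(1−f) ≈ 0.857 mg/L.
Regimen B: f = (1/2)^(64/25) ≈ 0.1696; Cmin,ss = (56/21)·f/(1−f) ≈ 0.545 mg/L.
Difference ≈ 0.857 − 0.545 ≈ 0.312 mg/L.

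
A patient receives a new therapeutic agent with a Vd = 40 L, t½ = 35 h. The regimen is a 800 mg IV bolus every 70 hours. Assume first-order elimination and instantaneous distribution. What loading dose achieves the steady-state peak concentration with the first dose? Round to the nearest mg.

f = (1/2)^(70/35) ≈ 0.250000; accumulation ratio R = 1/(1−f) ≈ 1.33333.
Loading dose to hit Cmax,ss on first dose: D_load = D_maint·R ≈ 800 × 1.33333 ≈ 1066.66 mg.

1067 mg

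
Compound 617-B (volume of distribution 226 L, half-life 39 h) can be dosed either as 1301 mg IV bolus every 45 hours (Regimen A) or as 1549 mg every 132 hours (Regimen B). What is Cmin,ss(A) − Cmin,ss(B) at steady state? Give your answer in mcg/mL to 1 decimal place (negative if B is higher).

4.0 mcg/mL

Regimen A: f = (1/2)^(45/39) ≈ 0.4494; Cmin,ss = (1301/226)·f/(1−f) ≈ 4.699 mcg/mL.
Regimen B: f = (1/2)^(132/39) ≈ 0.0957; Cmin,ss = (1549/226)·f/(1−f) ≈ 0.725 mcg/mL.
Difference ≈ 4.699 − 0.725 ≈ 3.974 mcg/mL.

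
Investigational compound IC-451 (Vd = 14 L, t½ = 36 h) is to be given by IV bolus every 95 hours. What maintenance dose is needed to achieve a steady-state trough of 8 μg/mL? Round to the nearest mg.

τ/t½ = 95/36 ≈ 2.6389, so f = (1/2)^(95/36) ≈ 0.160552.
Cmin,ss = (D/Vd)·f/(1−f), so D = Cmin,ss·Vd·(1−f)/f.
D = 8 × 14 × (1−f)/f ≈ 8 × 14 × 5.22851 ≈ 585.59 mg.

586 mg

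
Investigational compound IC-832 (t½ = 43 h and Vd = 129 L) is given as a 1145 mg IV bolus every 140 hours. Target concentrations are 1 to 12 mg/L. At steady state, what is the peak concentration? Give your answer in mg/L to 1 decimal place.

9.9 mg/L

τ/t½ = 140/43 ≈ 3.2558, so fraction remaining f = (1/2)^(140/43) ≈ 0.1047.
At steady state, accumulation factor R = 1/(1 − e^(−kτ)) ≈ 1.1169.
Single-dose peak C₀ = D/Vd = 1145/129 ≈ 8.876 mg/L.
Steady-state peak Cmax,ss = C₀·R ≈ 8.876 × 1.1169 ≈ 9.914 mg/L.
Peak 9.9 mg/L vs MTC 12 mg/L: below toxic threshold.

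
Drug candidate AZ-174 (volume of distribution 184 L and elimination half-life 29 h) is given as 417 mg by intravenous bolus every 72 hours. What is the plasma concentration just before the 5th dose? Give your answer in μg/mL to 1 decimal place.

0.5 μg/mL

f = (1/2)^(τ/t½) = (1/2)^(72/29) ≈ 0.1789.
C₀ = D/Vd = 417/184 ≈ 2.266 μg/mL.
Before the 5th dose, 4 doses have been given. Superposition: Cmin = C₀·(f + f² + … + f^4).
≈ 2.266 × (0.1789 + 0.0320 + 0.0057 + 0.0010) ≈ 2.266 × 0.2176 ≈ 0.493 μg/mL.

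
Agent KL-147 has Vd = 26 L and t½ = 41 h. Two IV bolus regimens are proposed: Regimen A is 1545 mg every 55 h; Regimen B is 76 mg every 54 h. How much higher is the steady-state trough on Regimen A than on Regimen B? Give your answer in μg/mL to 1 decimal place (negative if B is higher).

36.8 μg/mL

Regimen A: f = (1/2)^(55/41) ≈ 0.3946; Cmin,ss = (1545/26)·f/(1−f) ≈ 38.732 μg/mL.
Regimen B: f = (1/2)^(54/41) ≈ 0.4013; Cmin,ss = (76/26)·f/(1−f) ≈ 1.959 μg/mL.
Difference ≈ 38.732 − 1.959 ≈ 36.773 μg/mL.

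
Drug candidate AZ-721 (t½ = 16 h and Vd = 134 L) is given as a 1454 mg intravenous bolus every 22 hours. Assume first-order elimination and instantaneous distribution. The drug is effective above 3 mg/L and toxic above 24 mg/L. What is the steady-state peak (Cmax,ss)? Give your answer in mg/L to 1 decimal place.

17.7 mg/L

k = ln2/t½ = ln2/16 ≈ 0.043322 h⁻¹; fraction remaining f = e^(−kτ) = e^(−0.043322×22) ≈ 0.3856.
At steady state, accumulation factor R = 1/(1 − e^(−kτ)) ≈ 1.6276.
Single-dose peak C₀ = D/Vd = 1454/134 ≈ 10.851 mg/L.
Steady-state peak Cmax,ss = C₀·R ≈ 10.851 × 1.6276 ≈ 17.661 mg/L.
Peak 17.7 mg/L vs MTC 24 mg/L: below toxic threshold.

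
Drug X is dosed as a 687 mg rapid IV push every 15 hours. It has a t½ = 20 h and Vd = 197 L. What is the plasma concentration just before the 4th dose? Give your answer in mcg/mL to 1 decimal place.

f = (1/2)^(τ/t½) = (1/2)^(15/20) ≈ 0.5946.
C₀ = D/Vd = 687/197 ≈ 3.487 mcg/mL.
Before the 4th dose, 3 doses have been given. Superposition: Cmin = C₀·(f + f² + … + f^3).
≈ 3.487 × (0.5946 + 0.3535 + 0.2102) ≈ 3.487 × 1.1583 ≈ 4.039 mcg/mL.

4.0 mcg/mL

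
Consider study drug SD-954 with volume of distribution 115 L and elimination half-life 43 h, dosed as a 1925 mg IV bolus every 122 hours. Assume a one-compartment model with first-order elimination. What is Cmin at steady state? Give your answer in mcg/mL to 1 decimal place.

k = ln2/t½ = ln2/43 ≈ 0.016120 h⁻¹; fraction remaining f = e^(−kτ) = e^(−0.016120×122) ≈ 0.1399.
Each bolus raises the concentration by D/Vd = 1925/115 ≈ 16.739 mcg/mL.
Steady-state trough Cmin,ss = C₀·f/(1−f) ≈ 16.739 × 0.1399/0.8601 ≈ 2.723 mcg/mL.

2.7 mcg/mL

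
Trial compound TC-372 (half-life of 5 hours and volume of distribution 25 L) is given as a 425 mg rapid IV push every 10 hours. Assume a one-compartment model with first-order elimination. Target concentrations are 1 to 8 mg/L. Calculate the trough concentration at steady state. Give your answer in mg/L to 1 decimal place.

5.7 mg/L

The dosing interval is 2 half-lives, so f = 2^(−2) = 0.25.
Accumulation ratio R = 1/(1 − f) = 1/0.75 = 4/3.
Single-dose peak C₀ = D/Vd = 425/25 = 17 mg/L.
Steady-state peak Cmax,ss = C₀·R = 17 × 4/3 ≈ 22.667 mg/L.
Steady-state trough Cmin,ss = Cmax,ss·f ≈ 22.667 × 0.25 ≈ 5.667 mg/L.
Trough 5.7 mg/L vs MEC 1 mg/L: adequate.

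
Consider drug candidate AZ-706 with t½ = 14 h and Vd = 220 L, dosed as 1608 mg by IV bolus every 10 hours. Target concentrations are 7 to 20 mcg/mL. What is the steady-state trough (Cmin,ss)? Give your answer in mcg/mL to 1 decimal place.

τ/t½ = 10/14 ≈ 0.71429, so fraction remaining f = (1/2)^(10/14) ≈ 0.6095.
At steady state, accumulation factor R = 1/(1 − e^(−kτ)) ≈ 2.5608.
Each bolus raises the concentration by D/Vd = 1608/220 ≈ 7.309 mcg/mL.
Cmax,ss = C₀/(1 − f) ≈ 7.309/0.3905 ≈ 18.717 mcg/mL.
Steady-state trough Cmin,ss = Cmax,ss·f ≈ 18.717 × 0.6095 ≈ 11.408 mcg/mL.
Trough 11.4 mcg/mL vs MEC 7 mcg/mL: adequate.

11.4 mcg/mL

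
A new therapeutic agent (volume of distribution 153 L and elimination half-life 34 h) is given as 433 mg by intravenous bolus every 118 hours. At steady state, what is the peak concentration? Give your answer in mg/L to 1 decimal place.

3.1 mg/L

τ/t½ = 118/34 ≈ 3.4706, so fraction remaining f = (1/2)^(118/34) ≈ 0.0902.
Accumulation ratio R = 1/(1 − f) ≈ 1/0.9098 ≈ 1.0991.
Single-dose peak C₀ = D/Vd = 433/153 ≈ 2.830 mg/L.
Cmax,ss = C₀/(1 − f) ≈ 2.830/0.9098 ≈ 3.111 mg/L.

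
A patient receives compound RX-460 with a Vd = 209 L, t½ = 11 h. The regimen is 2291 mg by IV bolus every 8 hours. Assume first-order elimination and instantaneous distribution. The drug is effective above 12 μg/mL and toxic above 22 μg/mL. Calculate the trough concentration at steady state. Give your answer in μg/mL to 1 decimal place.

τ/t½ = 8/11 ≈ 0.72727, so fraction remaining f = (1/2)^(8/11) ≈ 0.6040.
Accumulation ratio R = 1/(1 − f) ≈ 1/0.3960 ≈ 2.5253.
Each bolus raises the concentration by D/Vd = 2291/209 ≈ 10.962 μg/mL.
Steady-state peak Cmax,ss = C₀·R ≈ 10.962 × 2.5253 ≈ 27.682 μg/mL.
One interval later, Cmin,ss = Cmax,ss·e^(−kτ) ≈ 27.682 × 0.6040 ≈ 16.720 μg/mL.
Trough 16.7 μg/mL vs MEC 12 μg/mL: adequate.

16.7 μg/mL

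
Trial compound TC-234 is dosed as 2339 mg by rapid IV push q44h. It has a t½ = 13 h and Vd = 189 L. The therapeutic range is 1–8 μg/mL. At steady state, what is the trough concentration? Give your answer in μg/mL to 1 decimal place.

k = ln2/t½ = ln2/13 ≈ 0.053319 h⁻¹; fraction remaining f = e^(−kτ) = e^(−0.053319×44) ≈ 0.0957.
Accumulation ratio R = 1/(1 − f) ≈ 1/0.9043 ≈ 1.1058.
Each bolus raises the concentration by D/Vd = 2339/189 ≈ 12.376 μg/mL.
Steady-state peak Cmax,ss = C₀·R ≈ 12.376 × 1.1058 ≈ 13.685 μg/mL.
Steady-state trough Cmin,ss = Cmax,ss·f ≈ 13.685 × 0.0957 ≈ 1.310 μg/mL.
Trough 1.3 μg/mL vs MEC 1 μg/mL: adequate.

1.3 μg/mL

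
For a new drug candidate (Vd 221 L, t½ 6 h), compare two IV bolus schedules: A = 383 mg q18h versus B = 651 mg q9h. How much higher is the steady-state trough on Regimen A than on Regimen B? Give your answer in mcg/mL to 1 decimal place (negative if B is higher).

-1.4 mcg/mL

Regimen A: f = (1/2)^(18/6) ≈ 0.1250; Cmin,ss = (383/221)·f/(1−f) ≈ 0.248 mcg/mL.
Regimen B: f = (1/2)^(9/6) ≈ 0.3536; Cmin,ss = (651/221)·f/(1−f) ≈ 1.611 mcg/mL.
Difference ≈ 0.248 − 1.611 ≈ -1.363 mcg/mL.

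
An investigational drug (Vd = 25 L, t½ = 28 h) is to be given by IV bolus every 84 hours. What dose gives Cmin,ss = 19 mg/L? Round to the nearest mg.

3325 mg

τ/t½ = 84/28 ≈ 3, so f = (1/2)^(84/28) ≈ 0.125000.
Cmin,ss = (D/Vd)·f/(1−f), so D = Cmin,ss·Vd·(1−f)/f.
D = 19 × 25 × (1−f)/f ≈ 19 × 25 × 7.00000 ≈ 3325.00 mg.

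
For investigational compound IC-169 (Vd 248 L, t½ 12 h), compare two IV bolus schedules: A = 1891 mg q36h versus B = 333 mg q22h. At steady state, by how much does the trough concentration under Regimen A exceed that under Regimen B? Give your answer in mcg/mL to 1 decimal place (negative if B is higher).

Regimen A: f = (1/2)^(36/12) ≈ 0.1250; Cmin,ss = (1891/248)·f/(1−f) ≈ 1.089 mcg/mL.
Regimen B: f = (1/2)^(22/12) ≈ 0.2806; Cmin,ss = (333/248)·f/(1−f) ≈ 0.524 mcg/mL.
Difference ≈ 1.089 − 0.524 ≈ 0.565 mcg/mL.

0.6 mcg/mL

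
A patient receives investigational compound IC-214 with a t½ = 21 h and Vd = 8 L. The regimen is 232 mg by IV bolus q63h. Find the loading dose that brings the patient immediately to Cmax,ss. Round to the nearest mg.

265 mg

f = (1/2)^(63/21) ≈ 0.125000; accumulation ratio R = 1/(1−f) ≈ 1.14286.
Loading dose to hit Cmax,ss on first dose: D_load = D_maint·R ≈ 232 × 1.14286 ≈ 265.14 mg.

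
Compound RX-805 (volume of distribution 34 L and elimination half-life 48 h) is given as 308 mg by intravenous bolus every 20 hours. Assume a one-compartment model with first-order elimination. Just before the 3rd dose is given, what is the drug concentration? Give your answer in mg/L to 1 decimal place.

11.9 mg/L

f = (1/2)^(τ/t½) = (1/2)^(20/48) ≈ 0.7492.
C₀ = D/Vd = 308/34 ≈ 9.059 mg/L.
Before the 3rd dose, 2 doses have been given. Superposition: Cmin = C₀·(f + f²).
≈ 9.059 × (0.7492 + 0.5613) ≈ 9.059 × 1.3105 ≈ 11.872 mg/L.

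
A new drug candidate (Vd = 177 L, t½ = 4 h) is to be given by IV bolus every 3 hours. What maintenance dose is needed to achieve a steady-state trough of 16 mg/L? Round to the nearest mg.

τ/t½ = 3/4 ≈ 0.75, so f = (1/2)^(3/4) ≈ 0.594604.
Cmin,ss = (D/Vd)·f/(1−f), so D = Cmin,ss·Vd·(1−f)/f.
D = 16 × 177 × (1−f)/f ≈ 16 × 177 × 0.68179 ≈ 1930.83 mg.

1931 mg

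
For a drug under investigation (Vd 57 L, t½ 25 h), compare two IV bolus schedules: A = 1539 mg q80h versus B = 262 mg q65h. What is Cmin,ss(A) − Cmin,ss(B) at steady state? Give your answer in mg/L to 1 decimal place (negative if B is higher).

2.4 mg/L

Regimen A: f = (1/2)^(80/25) ≈ 0.1088; Cmin,ss = (1539/57)·f/(1−f) ≈ 3.296 mg/L.
Regimen B: f = (1/2)^(65/25) ≈ 0.1649; Cmin,ss = (262/57)·f/(1−f) ≈ 0.908 mg/L.
Difference ≈ 3.296 − 0.908 ≈ 2.388 mg/L.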